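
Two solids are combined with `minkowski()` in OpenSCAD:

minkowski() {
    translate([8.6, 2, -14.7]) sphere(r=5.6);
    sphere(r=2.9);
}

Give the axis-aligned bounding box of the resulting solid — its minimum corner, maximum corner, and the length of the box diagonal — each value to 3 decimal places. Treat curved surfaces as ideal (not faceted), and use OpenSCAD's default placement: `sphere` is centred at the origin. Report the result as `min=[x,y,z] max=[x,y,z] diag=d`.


min=[0.100,-6.500,-23.200] max=[17.100,10.500,-6.200] diag=29.445

A = translate([8.6, 2, -14.7]) sphere(r=5.6) → bbox [3,-3.6,-20.3] .. [14.2,7.6,-9.1]
B = sphere(r=2.9) → bbox [-2.9,-2.9,-2.9] .. [2.9,2.9,2.9]
lo = A.lo+B.lo = [3-2.9, -3.6-2.9, -20.3-2.9] = [0.100,-6.500,-23.200]
hi = A.hi+B.hi = [14.2+2.9, 7.6+2.9, -9.1+2.9] = [17.100,10.500,-6.200]
diag = √(17²+17²+17²) = √867 = 29.445


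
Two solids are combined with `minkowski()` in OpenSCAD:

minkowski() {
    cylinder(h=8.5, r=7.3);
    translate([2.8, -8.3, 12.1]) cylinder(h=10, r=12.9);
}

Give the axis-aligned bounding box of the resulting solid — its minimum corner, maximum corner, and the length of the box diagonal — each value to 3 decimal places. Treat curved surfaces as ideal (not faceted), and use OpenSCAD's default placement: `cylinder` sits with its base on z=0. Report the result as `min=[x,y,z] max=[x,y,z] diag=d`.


min=[-17.400,-28.500,12.100] max=[23.000,11.900,30.600] diag=60.055

A = translate([2.8, -8.3, 12.1]) cylinder(h=10, r=12.9) → bbox [-10.1,-21.2,12.1] .. [15.7,4.6,22.1]
B = cylinder(h=8.5, r=7.3) → bbox [-7.3,-7.3,0] .. [7.3,7.3,8.5]
lo = A.lo+B.lo = [-10.1-7.3, -21.2-7.3, 12.1+0] = [-17.400,-28.500,12.100]
hi = A.hi+B.hi = [15.7+7.3, 4.6+7.3, 22.1+8.5] = [23.000,11.900,30.600]
diag = √(40.4²+40.4²+18.5²) = √3606.57 = 60.055


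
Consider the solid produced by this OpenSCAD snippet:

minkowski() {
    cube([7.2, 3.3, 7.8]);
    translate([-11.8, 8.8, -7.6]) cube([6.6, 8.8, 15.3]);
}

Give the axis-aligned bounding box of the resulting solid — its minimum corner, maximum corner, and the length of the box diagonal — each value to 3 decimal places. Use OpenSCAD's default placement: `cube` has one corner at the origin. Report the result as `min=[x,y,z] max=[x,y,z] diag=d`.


A = translate([-11.8, 8.8, -7.6]) cube([6.6, 8.8, 15.3]) → bbox [-11.8,8.8,-7.6] .. [-5.2,17.6,7.7]
B = cube([7.2, 3.3, 7.8]) → bbox [0,0,0] .. [7.2,3.3,7.8]
lo = A.lo+B.lo = [-11.8+0, 8.8+0, -7.6+0] = [-11.800,8.800,-7.600]
hi = A.hi+B.hi = [-5.2+7.2, 17.6+3.3, 7.7+7.8] = [2.000,20.900,15.500]
diag = √(13.8²+12.1²+23.1²) = √870.46 = 29.504

min=[-11.800,8.800,-7.600] max=[2.000,20.900,15.500] diag=29.504


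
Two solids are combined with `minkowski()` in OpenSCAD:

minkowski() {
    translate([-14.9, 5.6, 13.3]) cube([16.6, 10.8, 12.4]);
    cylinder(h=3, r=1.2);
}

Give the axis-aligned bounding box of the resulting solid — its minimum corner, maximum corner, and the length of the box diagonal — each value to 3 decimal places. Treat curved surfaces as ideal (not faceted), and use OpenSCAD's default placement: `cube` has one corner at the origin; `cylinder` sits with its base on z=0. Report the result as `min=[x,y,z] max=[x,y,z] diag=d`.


min=[-16.100,4.400,13.300] max=[2.900,17.600,28.700] diag=27.792

A = translate([-14.9, 5.6, 13.3]) cube([16.6, 10.8, 12.4]) → bbox [-14.9,5.6,13.3] .. [1.7,16.4,25.7]
B = cylinder(h=3, r=1.2) → bbox [-1.2,-1.2,0] .. [1.2,1.2,3]
lo = A.lo+B.lo = [-14.9-1.2, 5.6-1.2, 13.3+0] = [-16.100,4.400,13.300]
hi = A.hi+B.hi = [1.7+1.2, 16.4+1.2, 25.7+3] = [2.900,17.600,28.700]
diag = √(19²+13.2²+15.4²) = √772.4 = 27.792


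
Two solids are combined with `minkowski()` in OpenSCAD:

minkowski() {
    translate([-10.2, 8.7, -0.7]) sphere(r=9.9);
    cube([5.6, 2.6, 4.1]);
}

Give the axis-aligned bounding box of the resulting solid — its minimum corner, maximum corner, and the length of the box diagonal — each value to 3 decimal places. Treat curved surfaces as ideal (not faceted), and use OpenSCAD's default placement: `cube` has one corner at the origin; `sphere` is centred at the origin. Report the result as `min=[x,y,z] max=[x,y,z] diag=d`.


min=[-20.100,-1.200,-10.600] max=[5.300,21.200,13.300] diag=41.450

A = translate([-10.2, 8.7, -0.7]) sphere(r=9.9) → bbox [-20.1,-1.2,-10.6] .. [-0.3,18.6,9.2]
B = cube([5.6, 2.6, 4.1]) → bbox [0,0,0] .. [5.6,2.6,4.1]
lo = A.lo+B.lo = [-20.1+0, -1.2+0, -10.6+0] = [-20.100,-1.200,-10.600]
hi = A.hi+B.hi = [-0.3+5.6, 18.6+2.6, 9.2+4.1] = [5.300,21.200,13.300]
diag = √(25.4²+22.4²+23.9²) = √1718.13 = 41.450


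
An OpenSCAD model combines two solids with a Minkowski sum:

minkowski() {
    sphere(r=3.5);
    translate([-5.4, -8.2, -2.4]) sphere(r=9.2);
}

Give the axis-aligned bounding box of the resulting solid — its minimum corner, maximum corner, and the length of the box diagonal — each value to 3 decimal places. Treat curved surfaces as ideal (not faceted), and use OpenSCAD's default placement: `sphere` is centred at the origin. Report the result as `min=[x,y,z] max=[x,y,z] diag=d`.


min=[-18.100,-20.900,-15.100] max=[7.300,4.500,10.300] diag=43.994

A = translate([-5.4, -8.2, -2.4]) sphere(r=9.2) → bbox [-14.6,-17.4,-11.6] .. [3.8,1,6.8]
B = sphere(r=3.5) → bbox [-3.5,-3.5,-3.5] .. [3.5,3.5,3.5]
lo = A.lo+B.lo = [-14.6-3.5, -17.4-3.5, -11.6-3.5] = [-18.100,-20.900,-15.100]
hi = A.hi+B.hi = [3.8+3.5, 1+3.5, 6.8+3.5] = [7.300,4.500,10.300]
diag = √(25.4²+25.4²+25.4²) = √1935.48 = 43.994


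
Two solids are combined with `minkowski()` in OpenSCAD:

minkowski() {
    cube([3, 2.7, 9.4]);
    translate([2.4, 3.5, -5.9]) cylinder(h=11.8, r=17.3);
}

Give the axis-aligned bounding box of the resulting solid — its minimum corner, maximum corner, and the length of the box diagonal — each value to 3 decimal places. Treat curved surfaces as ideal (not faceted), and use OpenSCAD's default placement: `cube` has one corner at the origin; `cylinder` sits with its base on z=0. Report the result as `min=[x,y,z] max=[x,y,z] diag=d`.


min=[-14.900,-13.800,-5.900] max=[22.700,23.500,15.300] diag=57.048

A = translate([2.4, 3.5, -5.9]) cylinder(h=11.8, r=17.3) → bbox [-14.9,-13.8,-5.9] .. [19.7,20.8,5.9]
B = cube([3, 2.7, 9.4]) → bbox [0,0,0] .. [3,2.7,9.4]
lo = A.lo+B.lo = [-14.9+0, -13.8+0, -5.9+0] = [-14.900,-13.800,-5.900]
hi = A.hi+B.hi = [19.7+3, 20.8+2.7, 5.9+9.4] = [22.700,23.500,15.300]
diag = √(37.6²+37.3²+21.2²) = √3254.49 = 57.048


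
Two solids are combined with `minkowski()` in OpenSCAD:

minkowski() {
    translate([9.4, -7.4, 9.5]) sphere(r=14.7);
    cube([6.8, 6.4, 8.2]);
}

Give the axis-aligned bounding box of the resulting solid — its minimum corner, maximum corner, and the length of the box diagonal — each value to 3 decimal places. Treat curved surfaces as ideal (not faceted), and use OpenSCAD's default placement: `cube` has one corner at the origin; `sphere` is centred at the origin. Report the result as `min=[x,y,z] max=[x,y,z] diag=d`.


A = translate([9.4, -7.4, 9.5]) sphere(r=14.7) → bbox [-5.3,-22.1,-5.2] .. [24.1,7.3,24.2]
B = cube([6.8, 6.4, 8.2]) → bbox [0,0,0] .. [6.8,6.4,8.2]
lo = A.lo+B.lo = [-5.3+0, -22.1+0, -5.2+0] = [-5.300,-22.100,-5.200]
hi = A.hi+B.hi = [24.1+6.8, 7.3+6.4, 24.2+8.2] = [30.900,13.700,32.400]
diag = √(36.2²+35.8²+37.6²) = √4005.84 = 63.292

min=[-5.300,-22.100,-5.200] max=[30.900,13.700,32.400] diag=63.292


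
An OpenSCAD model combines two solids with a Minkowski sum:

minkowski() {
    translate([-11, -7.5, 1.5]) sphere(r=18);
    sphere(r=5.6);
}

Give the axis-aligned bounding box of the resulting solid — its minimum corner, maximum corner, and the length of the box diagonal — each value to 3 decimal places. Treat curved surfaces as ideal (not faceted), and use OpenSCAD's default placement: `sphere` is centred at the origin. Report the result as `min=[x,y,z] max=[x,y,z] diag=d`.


A = translate([-11, -7.5, 1.5]) sphere(r=18) → bbox [-29,-25.5,-16.5] .. [7,10.5,19.5]
B = sphere(r=5.6) → bbox [-5.6,-5.6,-5.6] .. [5.6,5.6,5.6]
lo = A.lo+B.lo = [-29-5.6, -25.5-5.6, -16.5-5.6] = [-34.600,-31.100,-22.100]
hi = A.hi+B.hi = [7+5.6, 10.5+5.6, 19.5+5.6] = [12.600,16.100,25.100]
diag = √(47.2²+47.2²+47.2²) = √6683.52 = 81.753

min=[-34.600,-31.100,-22.100] max=[12.600,16.100,25.100] diag=81.753


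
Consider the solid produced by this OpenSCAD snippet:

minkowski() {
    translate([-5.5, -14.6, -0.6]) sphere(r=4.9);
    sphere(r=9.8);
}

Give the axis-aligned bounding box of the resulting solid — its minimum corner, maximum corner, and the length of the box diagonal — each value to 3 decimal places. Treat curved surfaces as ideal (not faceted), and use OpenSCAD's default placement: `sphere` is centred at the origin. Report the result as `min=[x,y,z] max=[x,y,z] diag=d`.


A = translate([-5.5, -14.6, -0.6]) sphere(r=4.9) → bbox [-10.4,-19.5,-5.5] .. [-0.6,-9.7,4.3]
B = sphere(r=9.8) → bbox [-9.8,-9.8,-9.8] .. [9.8,9.8,9.8]
lo = A.lo+B.lo = [-10.4-9.8, -19.5-9.8, -5.5-9.8] = [-20.200,-29.300,-15.300]
hi = A.hi+B.hi = [-0.6+9.8, -9.7+9.8, 4.3+9.8] = [9.200,0.100,14.100]
diag = √(29.4²+29.4²+29.4²) = √2593.08 = 50.922

min=[-20.200,-29.300,-15.300] max=[9.200,0.100,14.100] diag=50.922


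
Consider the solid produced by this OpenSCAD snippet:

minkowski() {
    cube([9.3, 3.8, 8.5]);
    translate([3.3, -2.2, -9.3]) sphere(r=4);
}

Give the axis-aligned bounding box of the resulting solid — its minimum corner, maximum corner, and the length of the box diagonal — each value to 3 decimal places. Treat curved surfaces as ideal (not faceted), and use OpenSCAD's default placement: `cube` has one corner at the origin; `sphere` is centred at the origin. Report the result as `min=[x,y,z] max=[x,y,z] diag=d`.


min=[-0.700,-6.200,-13.300] max=[16.600,5.600,3.200] diag=26.660

A = translate([3.3, -2.2, -9.3]) sphere(r=4) → bbox [-0.7,-6.2,-13.3] .. [7.3,1.8,-5.3]
B = cube([9.3, 3.8, 8.5]) → bbox [0,0,0] .. [9.3,3.8,8.5]
lo = A.lo+B.lo = [-0.7+0, -6.2+0, -13.3+0] = [-0.700,-6.200,-13.300]
hi = A.hi+B.hi = [7.3+9.3, 1.8+3.8, -5.3+8.5] = [16.600,5.600,3.200]
diag = √(17.3²+11.8²+16.5²) = √710.78 = 26.660


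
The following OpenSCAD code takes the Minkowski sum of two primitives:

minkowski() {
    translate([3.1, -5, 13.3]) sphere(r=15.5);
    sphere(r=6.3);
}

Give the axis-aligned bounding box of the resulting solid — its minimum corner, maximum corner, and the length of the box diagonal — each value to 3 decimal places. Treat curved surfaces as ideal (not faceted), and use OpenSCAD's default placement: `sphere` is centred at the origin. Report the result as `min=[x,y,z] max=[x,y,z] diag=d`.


min=[-18.700,-26.800,-8.500] max=[24.900,16.800,35.100] diag=75.517

A = translate([3.1, -5, 13.3]) sphere(r=15.5) → bbox [-12.4,-20.5,-2.2] .. [18.6,10.5,28.8]
B = sphere(r=6.3) → bbox [-6.3,-6.3,-6.3] .. [6.3,6.3,6.3]
lo = A.lo+B.lo = [-12.4-6.3, -20.5-6.3, -2.2-6.3] = [-18.700,-26.800,-8.500]
hi = A.hi+B.hi = [18.6+6.3, 10.5+6.3, 28.8+6.3] = [24.900,16.800,35.100]
diag = √(43.6²+43.6²+43.6²) = √5702.88 = 75.517


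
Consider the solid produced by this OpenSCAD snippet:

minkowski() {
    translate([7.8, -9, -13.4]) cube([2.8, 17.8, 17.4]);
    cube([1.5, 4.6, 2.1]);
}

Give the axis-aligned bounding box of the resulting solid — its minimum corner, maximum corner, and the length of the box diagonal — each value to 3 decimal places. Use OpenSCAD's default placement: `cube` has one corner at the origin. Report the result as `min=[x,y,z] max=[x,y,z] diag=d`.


A = translate([7.8, -9, -13.4]) cube([2.8, 17.8, 17.4]) → bbox [7.8,-9,-13.4] .. [10.6,8.8,4]
B = cube([1.5, 4.6, 2.1]) → bbox [0,0,0] .. [1.5,4.6,2.1]
lo = A.lo+B.lo = [7.8+0, -9+0, -13.4+0] = [7.800,-9.000,-13.400]
hi = A.hi+B.hi = [10.6+1.5, 8.8+4.6, 4+2.1] = [12.100,13.400,6.100]
diag = √(4.3²+22.4²+19.5²) = √900.5 = 30.008

min=[7.800,-9.000,-13.400] max=[12.100,13.400,6.100] diag=30.008


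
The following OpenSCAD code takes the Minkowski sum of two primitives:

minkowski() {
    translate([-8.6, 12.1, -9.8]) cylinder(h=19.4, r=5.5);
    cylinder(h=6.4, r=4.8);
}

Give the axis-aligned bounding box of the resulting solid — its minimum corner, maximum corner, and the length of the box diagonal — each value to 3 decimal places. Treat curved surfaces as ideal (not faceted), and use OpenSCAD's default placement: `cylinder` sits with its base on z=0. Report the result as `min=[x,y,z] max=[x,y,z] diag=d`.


A = translate([-8.6, 12.1, -9.8]) cylinder(h=19.4, r=5.5) → bbox [-14.1,6.6,-9.8] .. [-3.1,17.6,9.6]
B = cylinder(h=6.4, r=4.8) → bbox [-4.8,-4.8,0] .. [4.8,4.8,6.4]
lo = A.lo+B.lo = [-14.1-4.8, 6.6-4.8, -9.8+0] = [-18.900,1.800,-9.800]
hi = A.hi+B.hi = [-3.1+4.8, 17.6+4.8, 9.6+6.4] = [1.700,22.400,16.000]
diag = √(20.6²+20.6²+25.8²) = √1514.36 = 38.915

min=[-18.900,1.800,-9.800] max=[1.700,22.400,16.000] diag=38.915


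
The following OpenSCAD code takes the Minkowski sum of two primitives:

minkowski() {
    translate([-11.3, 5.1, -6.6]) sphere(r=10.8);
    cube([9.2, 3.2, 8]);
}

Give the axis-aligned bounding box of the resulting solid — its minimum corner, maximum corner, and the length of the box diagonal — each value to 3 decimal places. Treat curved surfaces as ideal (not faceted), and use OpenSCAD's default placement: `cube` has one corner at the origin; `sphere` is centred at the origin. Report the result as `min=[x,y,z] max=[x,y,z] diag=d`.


A = translate([-11.3, 5.1, -6.6]) sphere(r=10.8) → bbox [-22.1,-5.7,-17.4] .. [-0.5,15.9,4.2]
B = cube([9.2, 3.2, 8]) → bbox [0,0,0] .. [9.2,3.2,8]
lo = A.lo+B.lo = [-22.1+0, -5.7+0, -17.4+0] = [-22.100,-5.700,-17.400]
hi = A.hi+B.hi = [-0.5+9.2, 15.9+3.2, 4.2+8] = [8.700,19.100,12.200]
diag = √(30.8²+24.8²+29.6²) = √2439.84 = 49.395

min=[-22.100,-5.700,-17.400] max=[8.700,19.100,12.200] diag=49.395


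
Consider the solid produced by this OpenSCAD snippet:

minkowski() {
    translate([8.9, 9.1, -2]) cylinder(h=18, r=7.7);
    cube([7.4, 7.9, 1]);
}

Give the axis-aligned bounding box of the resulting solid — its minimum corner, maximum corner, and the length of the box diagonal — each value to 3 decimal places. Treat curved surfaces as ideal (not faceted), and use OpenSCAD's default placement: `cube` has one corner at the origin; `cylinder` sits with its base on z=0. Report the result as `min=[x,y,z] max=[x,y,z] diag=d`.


A = translate([8.9, 9.1, -2]) cylinder(h=18, r=7.7) → bbox [1.2,1.4,-2] .. [16.6,16.8,16]
B = cube([7.4, 7.9, 1]) → bbox [0,0,0] .. [7.4,7.9,1]
lo = A.lo+B.lo = [1.2+0, 1.4+0, -2+0] = [1.200,1.400,-2.000]
hi = A.hi+B.hi = [16.6+7.4, 16.8+7.9, 16+1] = [24.000,24.700,17.000]
diag = √(22.8²+23.3²+19²) = √1423.73 = 37.732

min=[1.200,1.400,-2.000] max=[24.000,24.700,17.000] diag=37.732


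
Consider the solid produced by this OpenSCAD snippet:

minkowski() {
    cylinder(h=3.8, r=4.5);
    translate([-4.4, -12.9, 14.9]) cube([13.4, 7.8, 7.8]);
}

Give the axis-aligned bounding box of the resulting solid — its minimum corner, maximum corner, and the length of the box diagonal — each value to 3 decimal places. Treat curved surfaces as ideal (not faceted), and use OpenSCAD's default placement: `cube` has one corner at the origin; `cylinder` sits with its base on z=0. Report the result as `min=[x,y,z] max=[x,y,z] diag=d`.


A = translate([-4.4, -12.9, 14.9]) cube([13.4, 7.8, 7.8]) → bbox [-4.4,-12.9,14.9] .. [9,-5.1,22.7]
B = cylinder(h=3.8, r=4.5) → bbox [-4.5,-4.5,0] .. [4.5,4.5,3.8]
lo = A.lo+B.lo = [-4.4-4.5, -12.9-4.5, 14.9+0] = [-8.900,-17.400,14.900]
hi = A.hi+B.hi = [9+4.5, -5.1+4.5, 22.7+3.8] = [13.500,-0.600,26.500]
diag = √(22.4²+16.8²+11.6²) = √918.56 = 30.308

min=[-8.900,-17.400,14.900] max=[13.500,-0.600,26.500] diag=30.308


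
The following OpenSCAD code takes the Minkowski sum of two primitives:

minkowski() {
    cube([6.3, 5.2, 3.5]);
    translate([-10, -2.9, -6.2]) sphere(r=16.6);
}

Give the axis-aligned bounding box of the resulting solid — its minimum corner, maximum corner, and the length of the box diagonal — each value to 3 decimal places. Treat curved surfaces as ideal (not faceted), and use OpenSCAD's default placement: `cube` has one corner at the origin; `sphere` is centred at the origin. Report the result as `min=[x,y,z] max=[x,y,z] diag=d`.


A = translate([-10, -2.9, -6.2]) sphere(r=16.6) → bbox [-26.6,-19.5,-22.8] .. [6.6,13.7,10.4]
B = cube([6.3, 5.2, 3.5]) → bbox [0,0,0] .. [6.3,5.2,3.5]
lo = A.lo+B.lo = [-26.6+0, -19.5+0, -22.8+0] = [-26.600,-19.500,-22.800]
hi = A.hi+B.hi = [6.6+6.3, 13.7+5.2, 10.4+3.5] = [12.900,18.900,13.900]
diag = √(39.5²+38.4²+36.7²) = √4381.7 = 66.194

min=[-26.600,-19.500,-22.800] max=[12.900,18.900,13.900] diag=66.194


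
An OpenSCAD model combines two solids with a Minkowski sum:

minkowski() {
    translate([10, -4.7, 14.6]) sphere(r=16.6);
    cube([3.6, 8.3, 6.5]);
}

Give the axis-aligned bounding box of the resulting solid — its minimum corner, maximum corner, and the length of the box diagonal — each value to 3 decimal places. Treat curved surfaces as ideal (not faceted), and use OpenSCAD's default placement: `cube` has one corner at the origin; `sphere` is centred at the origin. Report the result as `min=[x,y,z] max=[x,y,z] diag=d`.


min=[-6.600,-21.300,-2.000] max=[30.200,20.200,37.700] diag=68.210

A = translate([10, -4.7, 14.6]) sphere(r=16.6) → bbox [-6.6,-21.3,-2] .. [26.6,11.9,31.2]
B = cube([3.6, 8.3, 6.5]) → bbox [0,0,0] .. [3.6,8.3,6.5]
lo = A.lo+B.lo = [-6.6+0, -21.3+0, -2+0] = [-6.600,-21.300,-2.000]
hi = A.hi+B.hi = [26.6+3.6, 11.9+8.3, 31.2+6.5] = [30.200,20.200,37.700]
diag = √(36.8²+41.5²+39.7²) = √4652.58 = 68.210


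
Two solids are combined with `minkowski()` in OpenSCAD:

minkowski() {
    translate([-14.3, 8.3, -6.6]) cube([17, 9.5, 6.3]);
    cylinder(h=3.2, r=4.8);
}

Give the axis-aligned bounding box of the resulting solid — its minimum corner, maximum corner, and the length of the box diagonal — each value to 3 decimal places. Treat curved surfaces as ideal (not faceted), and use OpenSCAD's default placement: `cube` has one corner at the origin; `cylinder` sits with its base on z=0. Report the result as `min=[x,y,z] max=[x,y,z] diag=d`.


A = translate([-14.3, 8.3, -6.6]) cube([17, 9.5, 6.3]) → bbox [-14.3,8.3,-6.6] .. [2.7,17.8,-0.3]
B = cylinder(h=3.2, r=4.8) → bbox [-4.8,-4.8,0] .. [4.8,4.8,3.2]
lo = A.lo+B.lo = [-14.3-4.8, 8.3-4.8, -6.6+0] = [-19.100,3.500,-6.600]
hi = A.hi+B.hi = [2.7+4.8, 17.8+4.8, -0.3+3.2] = [7.500,22.600,2.900]
diag = √(26.6²+19.1²+9.5²) = √1162.62 = 34.097

min=[-19.100,3.500,-6.600] max=[7.500,22.600,2.900] diag=34.097


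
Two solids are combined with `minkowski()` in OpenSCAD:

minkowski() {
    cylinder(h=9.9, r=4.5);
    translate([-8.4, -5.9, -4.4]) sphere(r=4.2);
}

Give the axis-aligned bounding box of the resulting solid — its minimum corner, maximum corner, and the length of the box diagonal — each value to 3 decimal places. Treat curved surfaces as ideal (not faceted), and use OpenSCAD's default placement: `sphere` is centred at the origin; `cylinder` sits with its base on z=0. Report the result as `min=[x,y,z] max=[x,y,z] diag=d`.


A = translate([-8.4, -5.9, -4.4]) sphere(r=4.2) → bbox [-12.6,-10.1,-8.6] .. [-4.2,-1.7,-0.2]
B = cylinder(h=9.9, r=4.5) → bbox [-4.5,-4.5,0] .. [4.5,4.5,9.9]
lo = A.lo+B.lo = [-12.6-4.5, -10.1-4.5, -8.6+0] = [-17.100,-14.600,-8.600]
hi = A.hi+B.hi = [-4.2+4.5, -1.7+4.5, -0.2+9.9] = [0.300,2.800,9.700]
diag = √(17.4²+17.4²+18.3²) = √940.41 = 30.666

min=[-17.100,-14.600,-8.600] max=[0.300,2.800,9.700] diag=30.666


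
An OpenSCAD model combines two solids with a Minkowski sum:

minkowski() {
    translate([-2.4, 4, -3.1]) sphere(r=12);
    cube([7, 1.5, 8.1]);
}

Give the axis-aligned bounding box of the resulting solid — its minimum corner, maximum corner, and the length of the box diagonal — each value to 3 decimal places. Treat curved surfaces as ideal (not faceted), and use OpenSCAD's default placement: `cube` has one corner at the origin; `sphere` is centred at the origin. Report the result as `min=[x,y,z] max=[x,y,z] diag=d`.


min=[-14.400,-8.000,-15.100] max=[16.600,17.500,17.000] diag=51.397

A = translate([-2.4, 4, -3.1]) sphere(r=12) → bbox [-14.4,-8,-15.1] .. [9.6,16,8.9]
B = cube([7, 1.5, 8.1]) → bbox [0,0,0] .. [7,1.5,8.1]
lo = A.lo+B.lo = [-14.4+0, -8+0, -15.1+0] = [-14.400,-8.000,-15.100]
hi = A.hi+B.hi = [9.6+7, 16+1.5, 8.9+8.1] = [16.600,17.500,17.000]
diag = √(31²+25.5²+32.1²) = √2641.66 = 51.397


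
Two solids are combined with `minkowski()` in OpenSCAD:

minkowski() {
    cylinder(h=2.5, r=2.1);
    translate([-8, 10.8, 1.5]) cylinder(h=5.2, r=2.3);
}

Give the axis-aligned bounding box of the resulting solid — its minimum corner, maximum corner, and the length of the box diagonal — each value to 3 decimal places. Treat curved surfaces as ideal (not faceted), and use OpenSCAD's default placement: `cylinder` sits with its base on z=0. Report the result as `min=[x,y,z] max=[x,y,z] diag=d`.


min=[-12.400,6.400,1.500] max=[-3.600,15.200,9.200] diag=14.635

A = translate([-8, 10.8, 1.5]) cylinder(h=5.2, r=2.3) → bbox [-10.3,8.5,1.5] .. [-5.7,13.1,6.7]
B = cylinder(h=2.5, r=2.1) → bbox [-2.1,-2.1,0] .. [2.1,2.1,2.5]
lo = A.lo+B.lo = [-10.3-2.1, 8.5-2.1, 1.5+0] = [-12.400,6.400,1.500]
hi = A.hi+B.hi = [-5.7+2.1, 13.1+2.1, 6.7+2.5] = [-3.600,15.200,9.200]
diag = √(8.8²+8.8²+7.7²) = √214.17 = 14.635


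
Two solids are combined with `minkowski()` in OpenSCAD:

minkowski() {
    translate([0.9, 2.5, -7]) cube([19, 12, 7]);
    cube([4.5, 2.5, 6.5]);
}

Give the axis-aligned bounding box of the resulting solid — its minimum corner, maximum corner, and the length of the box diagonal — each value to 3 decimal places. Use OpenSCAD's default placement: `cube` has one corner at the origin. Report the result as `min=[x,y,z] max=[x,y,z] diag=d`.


A = translate([0.9, 2.5, -7]) cube([19, 12, 7]) → bbox [0.9,2.5,-7] .. [19.9,14.5,0]
B = cube([4.5, 2.5, 6.5]) → bbox [0,0,0] .. [4.5,2.5,6.5]
lo = A.lo+B.lo = [0.9+0, 2.5+0, -7+0] = [0.900,2.500,-7.000]
hi = A.hi+B.hi = [19.9+4.5, 14.5+2.5, 0+6.5] = [24.400,17.000,6.500]
diag = √(23.5²+14.5²+13.5²) = √944.75 = 30.737

min=[0.900,2.500,-7.000] max=[24.400,17.000,6.500] diag=30.737


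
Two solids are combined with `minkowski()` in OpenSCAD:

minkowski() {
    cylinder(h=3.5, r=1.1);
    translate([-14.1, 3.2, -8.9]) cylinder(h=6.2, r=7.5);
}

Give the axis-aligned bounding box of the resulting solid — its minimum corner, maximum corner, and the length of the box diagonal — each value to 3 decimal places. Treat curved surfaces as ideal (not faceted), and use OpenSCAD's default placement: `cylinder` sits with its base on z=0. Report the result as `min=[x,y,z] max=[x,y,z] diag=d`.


min=[-22.700,-5.400,-8.900] max=[-5.500,11.800,0.800] diag=26.187

A = translate([-14.1, 3.2, -8.9]) cylinder(h=6.2, r=7.5) → bbox [-21.6,-4.3,-8.9] .. [-6.6,10.7,-2.7]
B = cylinder(h=3.5, r=1.1) → bbox [-1.1,-1.1,0] .. [1.1,1.1,3.5]
lo = A.lo+B.lo = [-21.6-1.1, -4.3-1.1, -8.9+0] = [-22.700,-5.400,-8.900]
hi = A.hi+B.hi = [-6.6+1.1, 10.7+1.1, -2.7+3.5] = [-5.500,11.800,0.800]
diag = √(17.2²+17.2²+9.7²) = √685.77 = 26.187


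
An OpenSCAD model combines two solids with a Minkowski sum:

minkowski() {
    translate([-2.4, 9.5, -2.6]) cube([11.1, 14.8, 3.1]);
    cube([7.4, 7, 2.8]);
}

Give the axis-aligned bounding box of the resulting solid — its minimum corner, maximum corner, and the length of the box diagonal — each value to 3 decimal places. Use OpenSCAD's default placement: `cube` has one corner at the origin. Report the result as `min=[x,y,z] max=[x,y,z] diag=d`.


A = translate([-2.4, 9.5, -2.6]) cube([11.1, 14.8, 3.1]) → bbox [-2.4,9.5,-2.6] .. [8.7,24.3,0.5]
B = cube([7.4, 7, 2.8]) → bbox [0,0,0] .. [7.4,7,2.8]
lo = A.lo+B.lo = [-2.4+0, 9.5+0, -2.6+0] = [-2.400,9.500,-2.600]
hi = A.hi+B.hi = [8.7+7.4, 24.3+7, 0.5+2.8] = [16.100,31.300,3.300]
diag = √(18.5²+21.8²+5.9²) = √852.3 = 29.194

min=[-2.400,9.500,-2.600] max=[16.100,31.300,3.300] diag=29.194


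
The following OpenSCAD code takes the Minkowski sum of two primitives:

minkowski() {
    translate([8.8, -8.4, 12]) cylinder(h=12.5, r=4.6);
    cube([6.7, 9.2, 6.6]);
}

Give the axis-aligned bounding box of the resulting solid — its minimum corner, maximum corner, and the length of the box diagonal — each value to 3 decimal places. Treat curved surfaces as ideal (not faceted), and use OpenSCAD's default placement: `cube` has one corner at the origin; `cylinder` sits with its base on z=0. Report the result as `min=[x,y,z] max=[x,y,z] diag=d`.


A = translate([8.8, -8.4, 12]) cylinder(h=12.5, r=4.6) → bbox [4.2,-13,12] .. [13.4,-3.8,24.5]
B = cube([6.7, 9.2, 6.6]) → bbox [0,0,0] .. [6.7,9.2,6.6]
lo = A.lo+B.lo = [4.2+0, -13+0, 12+0] = [4.200,-13.000,12.000]
hi = A.hi+B.hi = [13.4+6.7, -3.8+9.2, 24.5+6.6] = [20.100,5.400,31.100]
diag = √(15.9²+18.4²+19.1²) = √956.18 = 30.922

min=[4.200,-13.000,12.000] max=[20.100,5.400,31.100] diag=30.922


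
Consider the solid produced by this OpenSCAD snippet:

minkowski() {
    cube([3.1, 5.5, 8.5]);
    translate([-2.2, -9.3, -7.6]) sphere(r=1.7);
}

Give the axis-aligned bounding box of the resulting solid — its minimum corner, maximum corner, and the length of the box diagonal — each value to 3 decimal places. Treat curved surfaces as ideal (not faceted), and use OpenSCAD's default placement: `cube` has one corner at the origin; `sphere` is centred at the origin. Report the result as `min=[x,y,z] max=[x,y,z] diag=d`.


A = translate([-2.2, -9.3, -7.6]) sphere(r=1.7) → bbox [-3.9,-11,-9.3] .. [-0.5,-7.6,-5.9]
B = cube([3.1, 5.5, 8.5]) → bbox [0,0,0] .. [3.1,5.5,8.5]
lo = A.lo+B.lo = [-3.9+0, -11+0, -9.3+0] = [-3.900,-11.000,-9.300]
hi = A.hi+B.hi = [-0.5+3.1, -7.6+5.5, -5.9+8.5] = [2.600,-2.100,2.600]
diag = √(6.5²+8.9²+11.9²) = √263.07 = 16.219

min=[-3.900,-11.000,-9.300] max=[2.600,-2.100,2.600] diag=16.219


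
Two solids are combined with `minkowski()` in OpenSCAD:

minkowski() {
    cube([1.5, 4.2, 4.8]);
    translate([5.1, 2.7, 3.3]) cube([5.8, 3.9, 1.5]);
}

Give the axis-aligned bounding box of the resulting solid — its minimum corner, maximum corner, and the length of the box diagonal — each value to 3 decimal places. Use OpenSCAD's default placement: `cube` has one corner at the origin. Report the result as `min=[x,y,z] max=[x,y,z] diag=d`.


min=[5.100,2.700,3.300] max=[12.400,10.800,9.600] diag=12.593

A = translate([5.1, 2.7, 3.3]) cube([5.8, 3.9, 1.5]) → bbox [5.1,2.7,3.3] .. [10.9,6.6,4.8]
B = cube([1.5, 4.2, 4.8]) → bbox [0,0,0] .. [1.5,4.2,4.8]
lo = A.lo+B.lo = [5.1+0, 2.7+0, 3.3+0] = [5.100,2.700,3.300]
hi = A.hi+B.hi = [10.9+1.5, 6.6+4.2, 4.8+4.8] = [12.400,10.800,9.600]
diag = √(7.3²+8.1²+6.3²) = √158.59 = 12.593


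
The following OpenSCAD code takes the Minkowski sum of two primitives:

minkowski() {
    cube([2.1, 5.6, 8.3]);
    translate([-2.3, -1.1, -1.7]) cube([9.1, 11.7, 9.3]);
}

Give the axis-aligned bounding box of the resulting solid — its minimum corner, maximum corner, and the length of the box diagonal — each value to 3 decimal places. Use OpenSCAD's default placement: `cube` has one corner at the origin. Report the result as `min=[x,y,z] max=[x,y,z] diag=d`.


min=[-2.300,-1.100,-1.700] max=[8.900,16.200,15.900] diag=27.101

A = translate([-2.3, -1.1, -1.7]) cube([9.1, 11.7, 9.3]) → bbox [-2.3,-1.1,-1.7] .. [6.8,10.6,7.6]
B = cube([2.1, 5.6, 8.3]) → bbox [0,0,0] .. [2.1,5.6,8.3]
lo = A.lo+B.lo = [-2.3+0, -1.1+0, -1.7+0] = [-2.300,-1.100,-1.700]
hi = A.hi+B.hi = [6.8+2.1, 10.6+5.6, 7.6+8.3] = [8.900,16.200,15.900]
diag = √(11.2²+17.3²+17.6²) = √734.49 = 27.101


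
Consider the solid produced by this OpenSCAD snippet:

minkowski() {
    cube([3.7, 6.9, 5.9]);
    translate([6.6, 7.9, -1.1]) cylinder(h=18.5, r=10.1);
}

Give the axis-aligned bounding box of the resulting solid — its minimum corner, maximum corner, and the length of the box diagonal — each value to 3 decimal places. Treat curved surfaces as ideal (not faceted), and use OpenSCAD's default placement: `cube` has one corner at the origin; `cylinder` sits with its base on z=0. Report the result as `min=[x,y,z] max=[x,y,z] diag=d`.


min=[-3.500,-2.200,-1.100] max=[20.400,24.900,23.300] diag=43.600

A = translate([6.6, 7.9, -1.1]) cylinder(h=18.5, r=10.1) → bbox [-3.5,-2.2,-1.1] .. [16.7,18,17.4]
B = cube([3.7, 6.9, 5.9]) → bbox [0,0,0] .. [3.7,6.9,5.9]
lo = A.lo+B.lo = [-3.5+0, -2.2+0, -1.1+0] = [-3.500,-2.200,-1.100]
hi = A.hi+B.hi = [16.7+3.7, 18+6.9, 17.4+5.9] = [20.400,24.900,23.300]
diag = √(23.9²+27.1²+24.4²) = √1900.98 = 43.600


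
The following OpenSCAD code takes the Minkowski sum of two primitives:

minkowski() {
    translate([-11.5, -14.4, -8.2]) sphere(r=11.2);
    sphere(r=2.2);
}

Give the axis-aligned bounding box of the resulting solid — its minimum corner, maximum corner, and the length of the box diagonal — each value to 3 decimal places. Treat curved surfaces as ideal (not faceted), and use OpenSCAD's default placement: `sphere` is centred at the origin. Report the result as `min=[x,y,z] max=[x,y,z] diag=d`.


A = translate([-11.5, -14.4, -8.2]) sphere(r=11.2) → bbox [-22.7,-25.6,-19.4] .. [-0.3,-3.2,3]
B = sphere(r=2.2) → bbox [-2.2,-2.2,-2.2] .. [2.2,2.2,2.2]
lo = A.lo+B.lo = [-22.7-2.2, -25.6-2.2, -19.4-2.2] = [-24.900,-27.800,-21.600]
hi = A.hi+B.hi = [-0.3+2.2, -3.2+2.2, 3+2.2] = [1.900,-1.000,5.200]
diag = √(26.8²+26.8²+26.8²) = √2154.72 = 46.419

min=[-24.900,-27.800,-21.600] max=[1.900,-1.000,5.200] diag=46.419


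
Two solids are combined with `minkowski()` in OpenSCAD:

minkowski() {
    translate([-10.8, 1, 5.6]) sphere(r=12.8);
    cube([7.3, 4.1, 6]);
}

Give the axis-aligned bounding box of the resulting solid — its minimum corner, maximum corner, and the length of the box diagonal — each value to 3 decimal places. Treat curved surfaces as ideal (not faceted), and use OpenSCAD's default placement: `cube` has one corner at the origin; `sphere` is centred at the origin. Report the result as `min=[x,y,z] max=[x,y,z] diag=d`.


min=[-23.600,-11.800,-7.200] max=[9.300,17.900,24.400] diag=54.434

A = translate([-10.8, 1, 5.6]) sphere(r=12.8) → bbox [-23.6,-11.8,-7.2] .. [2,13.8,18.4]
B = cube([7.3, 4.1, 6]) → bbox [0,0,0] .. [7.3,4.1,6]
lo = A.lo+B.lo = [-23.6+0, -11.8+0, -7.2+0] = [-23.600,-11.800,-7.200]
hi = A.hi+B.hi = [2+7.3, 13.8+4.1, 18.4+6] = [9.300,17.900,24.400]
diag = √(32.9²+29.7²+31.6²) = √2963.06 = 54.434


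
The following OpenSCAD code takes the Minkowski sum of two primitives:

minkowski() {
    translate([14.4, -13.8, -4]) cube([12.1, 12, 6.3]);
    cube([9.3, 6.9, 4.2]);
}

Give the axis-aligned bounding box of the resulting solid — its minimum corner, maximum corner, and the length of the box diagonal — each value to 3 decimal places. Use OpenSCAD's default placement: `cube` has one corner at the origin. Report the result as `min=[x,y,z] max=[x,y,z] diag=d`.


min=[14.400,-13.800,-4.000] max=[35.800,5.100,6.500] diag=30.421

A = translate([14.4, -13.8, -4]) cube([12.1, 12, 6.3]) → bbox [14.4,-13.8,-4] .. [26.5,-1.8,2.3]
B = cube([9.3, 6.9, 4.2]) → bbox [0,0,0] .. [9.3,6.9,4.2]
lo = A.lo+B.lo = [14.4+0, -13.8+0, -4+0] = [14.400,-13.800,-4.000]
hi = A.hi+B.hi = [26.5+9.3, -1.8+6.9, 2.3+4.2] = [35.800,5.100,6.500]
diag = √(21.4²+18.9²+10.5²) = √925.42 = 30.421


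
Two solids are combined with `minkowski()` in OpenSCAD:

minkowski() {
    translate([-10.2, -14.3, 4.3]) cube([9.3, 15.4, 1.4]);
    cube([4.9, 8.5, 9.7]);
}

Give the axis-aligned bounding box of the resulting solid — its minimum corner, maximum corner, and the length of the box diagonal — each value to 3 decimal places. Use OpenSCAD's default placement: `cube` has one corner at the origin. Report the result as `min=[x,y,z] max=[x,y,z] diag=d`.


A = translate([-10.2, -14.3, 4.3]) cube([9.3, 15.4, 1.4]) → bbox [-10.2,-14.3,4.3] .. [-0.9,1.1,5.7]
B = cube([4.9, 8.5, 9.7]) → bbox [0,0,0] .. [4.9,8.5,9.7]
lo = A.lo+B.lo = [-10.2+0, -14.3+0, 4.3+0] = [-10.200,-14.300,4.300]
hi = A.hi+B.hi = [-0.9+4.9, 1.1+8.5, 5.7+9.7] = [4.000,9.600,15.400]
diag = √(14.2²+23.9²+11.1²) = √896.06 = 29.934

min=[-10.200,-14.300,4.300] max=[4.000,9.600,15.400] diag=29.934


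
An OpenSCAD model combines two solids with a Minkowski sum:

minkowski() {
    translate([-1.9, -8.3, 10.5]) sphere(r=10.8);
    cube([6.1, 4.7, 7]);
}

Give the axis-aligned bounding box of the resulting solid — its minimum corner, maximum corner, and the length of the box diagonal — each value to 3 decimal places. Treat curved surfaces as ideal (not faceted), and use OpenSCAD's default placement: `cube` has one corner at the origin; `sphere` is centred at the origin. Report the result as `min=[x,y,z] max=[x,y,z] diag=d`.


A = translate([-1.9, -8.3, 10.5]) sphere(r=10.8) → bbox [-12.7,-19.1,-0.3] .. [8.9,2.5,21.3]
B = cube([6.1, 4.7, 7]) → bbox [0,0,0] .. [6.1,4.7,7]
lo = A.lo+B.lo = [-12.7+0, -19.1+0, -0.3+0] = [-12.700,-19.100,-0.300]
hi = A.hi+B.hi = [8.9+6.1, 2.5+4.7, 21.3+7] = [15.000,7.200,28.300]
diag = √(27.7²+26.3²+28.6²) = √2276.94 = 47.717

min=[-12.700,-19.100,-0.300] max=[15.000,7.200,28.300] diag=47.717


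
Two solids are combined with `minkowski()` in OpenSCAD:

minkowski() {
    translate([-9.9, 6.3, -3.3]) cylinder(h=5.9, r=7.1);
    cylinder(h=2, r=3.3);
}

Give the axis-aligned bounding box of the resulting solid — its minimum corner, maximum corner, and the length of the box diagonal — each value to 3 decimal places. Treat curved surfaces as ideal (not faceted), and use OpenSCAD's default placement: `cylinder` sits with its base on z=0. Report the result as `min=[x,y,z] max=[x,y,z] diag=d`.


A = translate([-9.9, 6.3, -3.3]) cylinder(h=5.9, r=7.1) → bbox [-17,-0.8,-3.3] .. [-2.8,13.4,2.6]
B = cylinder(h=2, r=3.3) → bbox [-3.3,-3.3,0] .. [3.3,3.3,2]
lo = A.lo+B.lo = [-17-3.3, -0.8-3.3, -3.3+0] = [-20.300,-4.100,-3.300]
hi = A.hi+B.hi = [-2.8+3.3, 13.4+3.3, 2.6+2] = [0.500,16.700,4.600]
diag = √(20.8²+20.8²+7.9²) = √927.69 = 30.458

min=[-20.300,-4.100,-3.300] max=[0.500,16.700,4.600] diag=30.458


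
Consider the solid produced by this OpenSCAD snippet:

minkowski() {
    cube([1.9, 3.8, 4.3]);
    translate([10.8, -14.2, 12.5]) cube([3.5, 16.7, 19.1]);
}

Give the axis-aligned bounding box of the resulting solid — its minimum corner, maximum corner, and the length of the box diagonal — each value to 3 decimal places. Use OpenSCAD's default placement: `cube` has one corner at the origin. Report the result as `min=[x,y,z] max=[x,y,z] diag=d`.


min=[10.800,-14.200,12.500] max=[16.200,6.300,35.900] diag=31.575

A = translate([10.8, -14.2, 12.5]) cube([3.5, 16.7, 19.1]) → bbox [10.8,-14.2,12.5] .. [14.3,2.5,31.6]
B = cube([1.9, 3.8, 4.3]) → bbox [0,0,0] .. [1.9,3.8,4.3]
lo = A.lo+B.lo = [10.8+0, -14.2+0, 12.5+0] = [10.800,-14.200,12.500]
hi = A.hi+B.hi = [14.3+1.9, 2.5+3.8, 31.6+4.3] = [16.200,6.300,35.900]
diag = √(5.4²+20.5²+23.4²) = √996.97 = 31.575


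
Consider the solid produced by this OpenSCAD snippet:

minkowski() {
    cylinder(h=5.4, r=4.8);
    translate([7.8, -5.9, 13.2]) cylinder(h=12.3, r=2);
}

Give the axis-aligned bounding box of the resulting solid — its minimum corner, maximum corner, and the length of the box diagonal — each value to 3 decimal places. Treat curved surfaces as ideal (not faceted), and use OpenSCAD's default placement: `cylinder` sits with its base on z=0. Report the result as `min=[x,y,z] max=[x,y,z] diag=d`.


A = translate([7.8, -5.9, 13.2]) cylinder(h=12.3, r=2) → bbox [5.8,-7.9,13.2] .. [9.8,-3.9,25.5]
B = cylinder(h=5.4, r=4.8) → bbox [-4.8,-4.8,0] .. [4.8,4.8,5.4]
lo = A.lo+B.lo = [5.8-4.8, -7.9-4.8, 13.2+0] = [1.000,-12.700,13.200]
hi = A.hi+B.hi = [9.8+4.8, -3.9+4.8, 25.5+5.4] = [14.600,0.900,30.900]
diag = √(13.6²+13.6²+17.7²) = √683.21 = 26.138

min=[1.000,-12.700,13.200] max=[14.600,0.900,30.900] diag=26.138


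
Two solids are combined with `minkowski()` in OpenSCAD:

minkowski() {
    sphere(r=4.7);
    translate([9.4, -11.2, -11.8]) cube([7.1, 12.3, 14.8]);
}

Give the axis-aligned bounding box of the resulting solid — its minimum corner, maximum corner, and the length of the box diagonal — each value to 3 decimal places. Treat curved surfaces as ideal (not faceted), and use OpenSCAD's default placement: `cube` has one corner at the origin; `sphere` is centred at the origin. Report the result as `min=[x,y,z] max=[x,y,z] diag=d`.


min=[4.700,-15.900,-16.500] max=[21.200,5.800,7.700] diag=36.452

A = translate([9.4, -11.2, -11.8]) cube([7.1, 12.3, 14.8]) → bbox [9.4,-11.2,-11.8] .. [16.5,1.1,3]
B = sphere(r=4.7) → bbox [-4.7,-4.7,-4.7] .. [4.7,4.7,4.7]
lo = A.lo+B.lo = [9.4-4.7, -11.2-4.7, -11.8-4.7] = [4.700,-15.900,-16.500]
hi = A.hi+B.hi = [16.5+4.7, 1.1+4.7, 3+4.7] = [21.200,5.800,7.700]
diag = √(16.5²+21.7²+24.2²) = √1328.78 = 36.452


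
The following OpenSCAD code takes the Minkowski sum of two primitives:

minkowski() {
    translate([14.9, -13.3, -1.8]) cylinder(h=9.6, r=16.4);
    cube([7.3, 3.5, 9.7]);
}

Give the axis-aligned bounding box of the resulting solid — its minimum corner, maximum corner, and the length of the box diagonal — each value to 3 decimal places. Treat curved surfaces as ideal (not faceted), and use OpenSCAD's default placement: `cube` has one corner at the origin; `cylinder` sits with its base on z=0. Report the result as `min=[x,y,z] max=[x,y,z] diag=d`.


min=[-1.500,-29.700,-1.800] max=[38.600,6.600,17.500] diag=57.430

A = translate([14.9, -13.3, -1.8]) cylinder(h=9.6, r=16.4) → bbox [-1.5,-29.7,-1.8] .. [31.3,3.1,7.8]
B = cube([7.3, 3.5, 9.7]) → bbox [0,0,0] .. [7.3,3.5,9.7]
lo = A.lo+B.lo = [-1.5+0, -29.7+0, -1.8+0] = [-1.500,-29.700,-1.800]
hi = A.hi+B.hi = [31.3+7.3, 3.1+3.5, 7.8+9.7] = [38.600,6.600,17.500]
diag = √(40.1²+36.3²+19.3²) = √3298.19 = 57.430


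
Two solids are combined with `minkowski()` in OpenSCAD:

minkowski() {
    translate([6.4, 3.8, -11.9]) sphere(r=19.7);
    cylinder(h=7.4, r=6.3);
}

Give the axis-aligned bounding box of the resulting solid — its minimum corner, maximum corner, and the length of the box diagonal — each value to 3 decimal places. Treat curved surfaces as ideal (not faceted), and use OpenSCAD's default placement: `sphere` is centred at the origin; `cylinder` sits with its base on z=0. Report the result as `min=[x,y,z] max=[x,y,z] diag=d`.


min=[-19.600,-22.200,-31.600] max=[32.400,29.800,15.200] diag=87.168

A = translate([6.4, 3.8, -11.9]) sphere(r=19.7) → bbox [-13.3,-15.9,-31.6] .. [26.1,23.5,7.8]
B = cylinder(h=7.4, r=6.3) → bbox [-6.3,-6.3,0] .. [6.3,6.3,7.4]
lo = A.lo+B.lo = [-13.3-6.3, -15.9-6.3, -31.6+0] = [-19.600,-22.200,-31.600]
hi = A.hi+B.hi = [26.1+6.3, 23.5+6.3, 7.8+7.4] = [32.400,29.800,15.200]
diag = √(52²+52²+46.8²) = √7598.24 = 87.168


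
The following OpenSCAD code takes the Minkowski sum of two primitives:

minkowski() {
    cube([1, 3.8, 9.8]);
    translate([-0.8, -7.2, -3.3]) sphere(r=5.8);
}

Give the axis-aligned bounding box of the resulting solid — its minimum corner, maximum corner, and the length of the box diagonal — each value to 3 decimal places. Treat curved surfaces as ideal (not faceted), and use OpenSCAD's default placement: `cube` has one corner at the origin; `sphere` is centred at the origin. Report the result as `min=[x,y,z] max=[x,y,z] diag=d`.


A = translate([-0.8, -7.2, -3.3]) sphere(r=5.8) → bbox [-6.6,-13,-9.1] .. [5,-1.4,2.5]
B = cube([1, 3.8, 9.8]) → bbox [0,0,0] .. [1,3.8,9.8]
lo = A.lo+B.lo = [-6.6+0, -13+0, -9.1+0] = [-6.600,-13.000,-9.100]
hi = A.hi+B.hi = [5+1, -1.4+3.8, 2.5+9.8] = [6.000,2.400,12.300]
diag = √(12.6²+15.4²+21.4²) = √853.88 = 29.221

min=[-6.600,-13.000,-9.100] max=[6.000,2.400,12.300] diag=29.221


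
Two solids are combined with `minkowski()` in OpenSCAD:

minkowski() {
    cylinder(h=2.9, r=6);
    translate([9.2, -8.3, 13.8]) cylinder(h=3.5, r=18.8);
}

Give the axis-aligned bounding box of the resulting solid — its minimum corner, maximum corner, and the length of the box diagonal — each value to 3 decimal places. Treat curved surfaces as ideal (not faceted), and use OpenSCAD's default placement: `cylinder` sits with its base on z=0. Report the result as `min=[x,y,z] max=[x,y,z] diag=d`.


min=[-15.600,-33.100,13.800] max=[34.000,16.500,20.200] diag=70.436

A = translate([9.2, -8.3, 13.8]) cylinder(h=3.5, r=18.8) → bbox [-9.6,-27.1,13.8] .. [28,10.5,17.3]
B = cylinder(h=2.9, r=6) → bbox [-6,-6,0] .. [6,6,2.9]
lo = A.lo+B.lo = [-9.6-6, -27.1-6, 13.8+0] = [-15.600,-33.100,13.800]
hi = A.hi+B.hi = [28+6, 10.5+6, 17.3+2.9] = [34.000,16.500,20.200]
diag = √(49.6²+49.6²+6.4²) = √4961.28 = 70.436
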